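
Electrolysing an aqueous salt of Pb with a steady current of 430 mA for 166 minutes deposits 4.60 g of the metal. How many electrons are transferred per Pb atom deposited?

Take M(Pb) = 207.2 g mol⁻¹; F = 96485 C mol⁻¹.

2

Q = I·t = 0.4300 A × 9960.0 s = 4283 C, so n(e⁻) = 4283/96485 = 0.04439 mol.
n(Pb) deposited = 4.60 / 207.2 = 0.02220 mol.
Electrons per atom = n(e⁻)/n(Pb) = 0.04439 / 0.02220 = 2.00 ≈ 2, so the ion is Pb²⁺.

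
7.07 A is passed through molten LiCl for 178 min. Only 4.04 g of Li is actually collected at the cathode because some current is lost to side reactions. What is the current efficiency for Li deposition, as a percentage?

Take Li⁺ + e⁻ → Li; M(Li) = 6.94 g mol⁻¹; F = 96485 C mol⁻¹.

74.4 %

Q = I·t = 7.070 × 10680 = 75510 C; n(e⁻) = 75510/96485 = 0.7826 mol.
Theoretical n(Li) = n(e⁻)/1 = 0.7826 mol, i.e. m_theo = 0.7826 × 6.94 = 5.431 g.
Efficiency = m_actual / m_theo = 4.04 / 5.431 = 74.4 %.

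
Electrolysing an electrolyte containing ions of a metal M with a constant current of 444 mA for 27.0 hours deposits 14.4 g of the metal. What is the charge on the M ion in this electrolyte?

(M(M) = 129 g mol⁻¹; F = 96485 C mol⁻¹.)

Q = I·t = 0.4440 A × 97200 s = 43160 C, so n(e⁻) = 43160/96485 = 0.4473 mol.
n(M) deposited = 14.4 / 129 = 0.1116 mol.
Electrons per atom = n(e⁻)/n(M) = 0.4473 / 0.1116 = 4.01 ≈ 4, so the ion is M⁴⁺.

+4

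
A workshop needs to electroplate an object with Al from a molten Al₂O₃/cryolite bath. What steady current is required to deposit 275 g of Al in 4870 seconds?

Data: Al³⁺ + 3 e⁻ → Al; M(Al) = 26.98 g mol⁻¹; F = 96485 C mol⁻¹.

606 A

n(Al) = 275 / 26.98 = 10.19 mol.
n(e⁻) = 3 × 10.19 = 30.58 mol.
Q = n(e⁻)·F = 30.58 × 96485 = 2950000 C.
I = Q/t = 2950000 / 4870.0 s = 606 A.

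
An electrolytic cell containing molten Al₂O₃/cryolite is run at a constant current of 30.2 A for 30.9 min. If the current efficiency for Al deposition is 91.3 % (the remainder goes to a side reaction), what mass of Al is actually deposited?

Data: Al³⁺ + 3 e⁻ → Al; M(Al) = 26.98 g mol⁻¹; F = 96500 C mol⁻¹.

4.76 g

Q = I·t = 30.20 × 1854.0 = 55990 C.
n(e⁻) = 55990/96500 = 0.5802 mol; theoretically n(Al) = 0.5802/3 = 0.1934 mol, m_theo = 5.218 g.
At 91.3 % efficiency, m_actual = 0.913 × 5.218 = 4.76 g.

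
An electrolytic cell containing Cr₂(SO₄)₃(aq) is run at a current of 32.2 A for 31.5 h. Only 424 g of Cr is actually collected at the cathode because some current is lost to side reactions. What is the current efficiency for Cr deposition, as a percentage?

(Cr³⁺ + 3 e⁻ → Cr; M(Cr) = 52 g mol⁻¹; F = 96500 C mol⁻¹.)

Q = I·t = 32.20 × 113400 = 3651000 C; n(e⁻) = 3651000/96500 = 37.84 mol.
Theoretical n(Cr) = n(e⁻)/3 = 12.61 mol, i.e. m_theo = 12.61 × 52 = 655.9 g.
Efficiency = m_actual / m_theo = 424 / 655.9 = 64.6 %.

64.6 %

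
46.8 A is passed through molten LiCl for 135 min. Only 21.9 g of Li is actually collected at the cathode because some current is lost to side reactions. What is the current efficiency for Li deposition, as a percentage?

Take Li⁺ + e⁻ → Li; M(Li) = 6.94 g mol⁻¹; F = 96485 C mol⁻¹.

Q = I·t = 46.80 × 8100.0 = 379100 C; n(e⁻) = 379100/96485 = 3.929 mol.
Theoretical n(Li) = n(e⁻)/1 = 3.929 mol, i.e. m_theo = 3.929 × 6.94 = 27.27 g.
Efficiency = m_actual / m_theo = 21.9 / 27.27 = 80.3 %.

80.3 %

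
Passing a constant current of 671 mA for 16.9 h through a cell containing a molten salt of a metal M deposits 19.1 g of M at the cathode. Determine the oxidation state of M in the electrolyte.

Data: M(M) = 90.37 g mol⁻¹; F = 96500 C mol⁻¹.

Q = I·t = 0.6710 A × 60840 s = 40820 C, so n(e⁻) = 40820/96500 = 0.4230 mol.
n(M) deposited = 19.1 / 90.37 = 0.2114 mol.
Electrons per atom = n(e⁻)/n(M) = 0.4230 / 0.2114 = 2.00 ≈ 2, so the ion is M²⁺.

+2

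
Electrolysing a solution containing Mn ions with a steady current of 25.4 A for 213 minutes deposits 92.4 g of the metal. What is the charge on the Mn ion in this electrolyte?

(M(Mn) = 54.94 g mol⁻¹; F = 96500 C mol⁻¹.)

+2

Q = I·t = 25.40 A × 12780 s = 324600 C, so n(e⁻) = 324600/96500 = 3.364 mol.
n(Mn) deposited = 92.4 / 54.94 = 1.682 mol.
Electrons per atom = n(e⁻)/n(Mn) = 3.364 / 1.682 = 2.00 ≈ 2, so the ion is Mn²⁺.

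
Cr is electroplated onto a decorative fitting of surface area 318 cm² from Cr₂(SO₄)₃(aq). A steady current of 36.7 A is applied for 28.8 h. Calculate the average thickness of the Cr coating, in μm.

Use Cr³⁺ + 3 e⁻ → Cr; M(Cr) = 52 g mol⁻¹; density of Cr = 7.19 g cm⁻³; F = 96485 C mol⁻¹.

2990 μm

Q = I·t = 36.70 × 103680 = 3805000 C; n(e⁻) = 39.44 mol.
n(Cr) = n(e⁻)/3 = 13.15 mol, so m = 13.15 × 52 = 683.6 g.
Volume = m/ρ = 683.6 / 7.19 = 95.07 cm³.
Thickness = V/A = 95.07 / 318 = 0.299 cm = 2990 μm.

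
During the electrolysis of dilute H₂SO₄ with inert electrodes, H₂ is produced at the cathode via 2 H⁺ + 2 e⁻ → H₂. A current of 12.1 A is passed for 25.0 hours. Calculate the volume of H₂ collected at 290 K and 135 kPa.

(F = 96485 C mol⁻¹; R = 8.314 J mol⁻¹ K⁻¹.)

Q = I·t = 12.10 A × 90000 s = 1089000 C.
n(e⁻) = Q/F = 1089000 / 96485 = 11.29 mol.
2 electrons are transferred per H₂ molecule, so n(H₂) = 11.29 / 2 = 5.643 mol.
V = nRT/P = (5.643 × 8.314 × 290) / (135 × 10³ Pa) = 0.101 m³ = 101 L.

101 L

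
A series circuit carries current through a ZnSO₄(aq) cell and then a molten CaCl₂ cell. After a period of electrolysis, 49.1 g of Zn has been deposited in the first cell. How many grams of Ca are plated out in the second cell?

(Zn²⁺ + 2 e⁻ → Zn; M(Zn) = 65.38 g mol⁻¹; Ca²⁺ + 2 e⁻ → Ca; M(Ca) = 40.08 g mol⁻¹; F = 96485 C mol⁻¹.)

n(Zn) = 49.1 / 65.38 = 0.7510 mol.
Since Zn²⁺ + 2 e⁻ → Zn, n(e⁻) passed = 2 × 0.7510 = 1.502 mol.
Cells in series carry the same charge, so the same 1.502 mol of electrons passes through cell 2.
Ca²⁺ + 2 e⁻ → Ca, so n(Ca) = 1.502 / 2 = 0.7510 mol.
m(Ca) = 0.7510 × 40.08 = 30.1 g.

30.1 g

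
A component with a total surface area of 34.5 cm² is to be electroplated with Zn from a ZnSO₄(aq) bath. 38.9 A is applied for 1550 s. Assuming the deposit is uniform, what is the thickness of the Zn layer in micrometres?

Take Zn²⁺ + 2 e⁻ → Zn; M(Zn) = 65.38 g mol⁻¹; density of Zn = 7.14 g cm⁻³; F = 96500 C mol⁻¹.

Q = I·t = 38.90 × 1550.0 = 60300 C; n(e⁻) = 0.6248 mol.
n(Zn) = n(e⁻)/2 = 0.3124 mol, so m = 0.3124 × 65.38 = 20.43 g.
Volume = m/ρ = 20.43 / 7.14 = 2.861 cm³.
Thickness = V/A = 2.861 / 34.5 = 0.0829 cm = 829 μm.

829 μm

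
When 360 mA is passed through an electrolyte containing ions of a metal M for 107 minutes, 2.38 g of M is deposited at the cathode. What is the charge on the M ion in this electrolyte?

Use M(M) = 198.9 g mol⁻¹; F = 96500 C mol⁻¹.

Q = I·t = 0.3600 A × 6420.0 s = 2311 C, so n(e⁻) = 2311/96500 = 0.02395 mol.
n(M) deposited = 2.38 / 198.9 = 0.01197 mol.
Electrons per atom = n(e⁻)/n(M) = 0.02395 / 0.01197 = 2.00 ≈ 2, so the ion is M²⁺.

+2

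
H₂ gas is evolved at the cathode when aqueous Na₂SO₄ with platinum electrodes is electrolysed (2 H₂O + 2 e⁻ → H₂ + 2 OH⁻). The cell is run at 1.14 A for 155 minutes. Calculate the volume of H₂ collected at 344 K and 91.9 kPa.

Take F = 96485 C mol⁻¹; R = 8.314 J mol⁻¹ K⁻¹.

1.71 L

Q = I·t = 1.140 A × 9300.0 s = 10600 C.
n(e⁻) = Q/F = 10600 / 96485 = 0.1099 mol.
2 electrons are transferred per H₂ molecule, so n(H₂) = 0.1099 / 2 = 0.05494 mol.
V = nRT/P = (0.05494 × 8.314 × 344) / (91.9 × 10³ Pa) = 0.00171 m³ = 1.71 L.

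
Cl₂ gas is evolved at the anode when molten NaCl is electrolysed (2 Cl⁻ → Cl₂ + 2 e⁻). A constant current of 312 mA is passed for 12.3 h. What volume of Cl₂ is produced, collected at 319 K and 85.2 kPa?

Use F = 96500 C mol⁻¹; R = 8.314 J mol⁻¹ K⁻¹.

2.23 L

Q = I·t = 0.3120 A × 44280 s = 13820 C.
n(e⁻) = Q/F = 13820 / 96500 = 0.1432 mol.
2 electrons are transferred per Cl₂ molecule, so n(Cl₂) = 0.1432 / 2 = 0.07158 mol.
V = nRT/P = (0.07158 × 8.314 × 319) / (85.2 × 10³ Pa) = 0.00223 m³ = 2.23 L.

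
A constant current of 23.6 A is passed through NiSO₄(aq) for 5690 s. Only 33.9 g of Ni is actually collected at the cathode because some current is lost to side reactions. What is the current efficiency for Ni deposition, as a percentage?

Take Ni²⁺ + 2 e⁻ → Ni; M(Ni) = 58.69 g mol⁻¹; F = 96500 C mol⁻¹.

Q = I·t = 23.60 × 5690.0 = 134300 C; n(e⁻) = 134300/96500 = 1.392 mol.
Theoretical n(Ni) = n(e⁻)/2 = 0.6958 mol, i.e. m_theo = 0.6958 × 58.69 = 40.83 g.
Efficiency = m_actual / m_theo = 33.9 / 40.83 = 83.0 %.

83.0 %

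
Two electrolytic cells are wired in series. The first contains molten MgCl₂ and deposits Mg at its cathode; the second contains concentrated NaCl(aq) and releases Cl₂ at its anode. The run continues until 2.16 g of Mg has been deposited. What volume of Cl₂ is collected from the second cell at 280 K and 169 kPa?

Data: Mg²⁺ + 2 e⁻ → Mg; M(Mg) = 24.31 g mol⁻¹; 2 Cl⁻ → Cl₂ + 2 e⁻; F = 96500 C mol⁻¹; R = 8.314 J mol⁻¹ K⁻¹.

1.22 L

n(Mg) = 2.16 / 24.31 = 0.08885 mol, so n(e⁻) = 2 × 0.08885 = 0.1777 mol.
The cells are in series, so the same 0.1777 mol of electrons passes through the second cell.
2 Cl⁻ → Cl₂ + 2 e⁻ — 2 mol e⁻ per mol Cl₂, so n(Cl₂) = 0.1777/2 = 0.08885 mol.
V = nRT/P = (0.08885 × 8.314 × 280) / (169 × 10³) = 0.00122 m³ = 1.22 L.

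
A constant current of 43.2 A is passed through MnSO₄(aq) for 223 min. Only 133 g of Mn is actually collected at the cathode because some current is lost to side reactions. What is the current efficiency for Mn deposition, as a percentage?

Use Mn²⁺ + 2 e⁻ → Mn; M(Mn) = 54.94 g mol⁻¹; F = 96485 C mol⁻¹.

80.8 %

Q = I·t = 43.20 × 13380 = 578000 C; n(e⁻) = 578000/96485 = 5.991 mol.
Theoretical n(Mn) = n(e⁻)/2 = 2.995 mol, i.e. m_theo = 2.995 × 54.94 = 164.6 g.
Efficiency = m_actual / m_theo = 133 / 164.6 = 80.8 %.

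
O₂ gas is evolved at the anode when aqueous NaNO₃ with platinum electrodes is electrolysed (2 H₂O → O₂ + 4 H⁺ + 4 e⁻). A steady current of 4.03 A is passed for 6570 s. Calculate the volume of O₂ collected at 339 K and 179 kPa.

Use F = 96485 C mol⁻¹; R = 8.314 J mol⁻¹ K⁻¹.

Q = I·t = 4.030 A × 6570.0 s = 26480 C.
n(e⁻) = Q/F = 26480 / 96485 = 0.2744 mol.
4 electrons are transferred per O₂ molecule, so n(O₂) = 0.2744 / 4 = 0.06860 mol.
V = nRT/P = (0.06860 × 8.314 × 339) / (179 × 10³ Pa) = 0.00108 m³ = 1.08 L.

1.08 L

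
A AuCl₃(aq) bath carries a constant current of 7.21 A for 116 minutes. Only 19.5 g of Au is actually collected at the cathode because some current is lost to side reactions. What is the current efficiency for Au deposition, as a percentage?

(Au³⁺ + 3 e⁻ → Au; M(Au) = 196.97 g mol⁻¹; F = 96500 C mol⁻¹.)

57.1 %

Q = I·t = 7.210 × 6960.0 = 50180 C; n(e⁻) = 50180/96500 = 0.5200 mol.
Theoretical n(Au) = n(e⁻)/3 = 0.1733 mol, i.e. m_theo = 0.1733 × 196.97 = 34.14 g.
Efficiency = m_actual / m_theo = 19.5 / 34.14 = 57.1 %.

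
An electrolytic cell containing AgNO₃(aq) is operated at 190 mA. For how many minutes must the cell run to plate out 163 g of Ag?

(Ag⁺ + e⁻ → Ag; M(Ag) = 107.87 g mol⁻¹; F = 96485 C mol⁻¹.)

12800 min

n(Ag) = m/M = 163 / 107.87 = 1.511 mol.
Each Ag atom requires 1 electron, so n(e⁻) = 1 × 1.511 = 1.511 mol.
Q = n(e⁻)·F = 1.511 × 96485 = 145800 C.
t = Q/I = 145800 / 0.1900 A = 767300 s = 12800 min.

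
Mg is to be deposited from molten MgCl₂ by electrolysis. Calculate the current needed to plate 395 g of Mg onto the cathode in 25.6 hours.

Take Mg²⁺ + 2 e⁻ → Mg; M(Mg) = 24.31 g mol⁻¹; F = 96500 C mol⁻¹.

n(Mg) = 395 / 24.31 = 16.25 mol.
n(e⁻) = 2 × 16.25 = 32.50 mol.
Q = n(e⁻)·F = 32.50 × 96500 = 3136000 C.
I = Q/t = 3136000 / 92160 s = 34.0 A.

34.0 A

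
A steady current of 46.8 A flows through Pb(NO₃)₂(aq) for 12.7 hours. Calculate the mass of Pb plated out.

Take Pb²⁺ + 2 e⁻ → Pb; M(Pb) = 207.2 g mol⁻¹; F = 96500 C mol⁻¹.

2300 g

Q = I·t = 46.80 A × 45720 s = 2140000 C.
n(e⁻) = Q/F = 2140000 / 96500 = 22.17 mol.
Pb²⁺ + 2 e⁻ → Pb, so n(Pb) = n(e⁻)/2 = 11.09 mol.
m = n·M = 11.09 × 207.2 = 2300 g.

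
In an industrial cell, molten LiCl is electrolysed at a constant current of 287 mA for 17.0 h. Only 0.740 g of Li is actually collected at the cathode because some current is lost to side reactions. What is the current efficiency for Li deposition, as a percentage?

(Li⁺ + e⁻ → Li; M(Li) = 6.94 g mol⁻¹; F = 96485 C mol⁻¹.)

58.6 %

Q = I·t = 0.2870 × 61200 = 17560 C; n(e⁻) = 17560/96485 = 0.1820 mol.
Theoretical n(Li) = n(e⁻)/1 = 0.1820 mol, i.e. m_theo = 0.1820 × 6.94 = 1.263 g.
Efficiency = m_actual / m_theo = 0.740 / 1.263 = 58.6 %.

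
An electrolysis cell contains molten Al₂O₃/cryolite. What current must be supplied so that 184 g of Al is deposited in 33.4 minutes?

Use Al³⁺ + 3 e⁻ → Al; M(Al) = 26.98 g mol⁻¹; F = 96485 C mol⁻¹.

n(Al) = 184 / 26.98 = 6.820 mol.
n(e⁻) = 3 × 6.820 = 20.46 mol.
Q = n(e⁻)·F = 20.46 × 96485 = 1974000 C.
I = Q/t = 1974000 / 2004.0 s = 985 A.

985 A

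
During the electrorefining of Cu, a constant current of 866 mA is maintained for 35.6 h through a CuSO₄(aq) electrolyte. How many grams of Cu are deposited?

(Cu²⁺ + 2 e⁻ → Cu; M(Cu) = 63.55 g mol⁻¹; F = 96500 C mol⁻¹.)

Q = I·t = 0.8660 A × 128160 s = 111000 C.
n(e⁻) = Q/F = 111000 / 96500 = 1.150 mol.
Cu²⁺ + 2 e⁻ → Cu, so n(Cu) = n(e⁻)/2 = 0.5751 mol.
m = n·M = 0.5751 × 63.55 = 36.5 g.

36.5 g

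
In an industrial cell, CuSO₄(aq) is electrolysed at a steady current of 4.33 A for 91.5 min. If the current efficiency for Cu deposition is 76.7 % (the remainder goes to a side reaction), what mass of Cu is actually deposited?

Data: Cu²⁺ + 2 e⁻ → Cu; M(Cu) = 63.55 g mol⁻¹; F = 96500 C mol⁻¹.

Q = I·t = 4.330 × 5490.0 = 23770 C.
n(e⁻) = 23770/96500 = 0.2463 mol; theoretically n(Cu) = 0.2463/2 = 0.1232 mol, m_theo = 7.827 g.
At 76.7 % efficiency, m_actual = 0.767 × 7.827 = 6.00 g.

6.00 g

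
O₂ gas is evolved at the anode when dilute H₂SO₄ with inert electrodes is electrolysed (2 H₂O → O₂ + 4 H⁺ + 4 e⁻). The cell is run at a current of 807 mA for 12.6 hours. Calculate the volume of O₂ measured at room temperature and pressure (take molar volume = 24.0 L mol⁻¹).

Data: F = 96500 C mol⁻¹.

2.28 L

Q = I·t = 0.8070 A × 45360 s = 36610 C.
n(e⁻) = Q/F = 36610 / 96500 = 0.3793 mol.
4 electrons are transferred per O₂ molecule, so n(O₂) = 0.3793 / 4 = 0.09483 mol.
V = n × V_m = 0.09483 × 24.0 = 2.28 L.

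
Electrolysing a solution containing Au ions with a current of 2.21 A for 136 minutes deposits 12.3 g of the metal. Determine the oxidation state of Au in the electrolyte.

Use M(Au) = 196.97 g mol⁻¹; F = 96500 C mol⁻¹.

+3

Q = I·t = 2.210 A × 8160.0 s = 18030 C, so n(e⁻) = 18030/96500 = 0.1869 mol.
n(Au) deposited = 12.3 / 196.97 = 0.06245 mol.
Electrons per atom = n(e⁻)/n(Au) = 0.1869 / 0.06245 = 2.99 ≈ 3, so the ion is Au³⁺.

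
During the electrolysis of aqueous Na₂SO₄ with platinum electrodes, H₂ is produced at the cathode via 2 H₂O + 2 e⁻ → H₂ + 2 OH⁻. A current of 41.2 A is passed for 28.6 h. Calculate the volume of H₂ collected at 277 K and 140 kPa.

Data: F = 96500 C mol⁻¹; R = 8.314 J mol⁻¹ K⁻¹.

362 L

Q = I·t = 41.20 A × 102960 s = 4242000 C.
n(e⁻) = Q/F = 4242000 / 96500 = 43.96 mol.
2 electrons are transferred per H₂ molecule, so n(H₂) = 43.96 / 2 = 21.98 mol.
V = nRT/P = (21.98 × 8.314 × 277) / (140 × 10³ Pa) = 0.362 m³ = 362 L.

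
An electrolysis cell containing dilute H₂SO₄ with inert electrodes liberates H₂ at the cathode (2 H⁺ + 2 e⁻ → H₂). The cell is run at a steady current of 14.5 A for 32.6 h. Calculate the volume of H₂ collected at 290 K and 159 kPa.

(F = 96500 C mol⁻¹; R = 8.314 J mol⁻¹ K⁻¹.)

Q = I·t = 14.50 A × 117360 s = 1702000 C.
n(e⁻) = Q/F = 1702000 / 96500 = 17.63 mol.
2 electrons are transferred per H₂ molecule, so n(H₂) = 17.63 / 2 = 8.817 mol.
V = nRT/P = (8.817 × 8.314 × 290) / (159 × 10³ Pa) = 0.134 m³ = 134 L.

134 L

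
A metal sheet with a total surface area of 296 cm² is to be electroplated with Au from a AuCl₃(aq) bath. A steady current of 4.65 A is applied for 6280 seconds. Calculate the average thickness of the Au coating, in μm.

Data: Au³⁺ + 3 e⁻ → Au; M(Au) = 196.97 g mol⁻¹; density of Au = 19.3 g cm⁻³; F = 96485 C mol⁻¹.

34.8 μm

Q = I·t = 4.650 × 6280.0 = 29200 C; n(e⁻) = 0.3027 mol.
n(Au) = n(e⁻)/3 = 0.1009 mol, so m = 0.1009 × 196.97 = 19.87 g.
Volume = m/ρ = 19.87 / 19.3 = 1.030 cm³.
Thickness = V/A = 1.030 / 296 = 0.00348 cm = 34.8 μm.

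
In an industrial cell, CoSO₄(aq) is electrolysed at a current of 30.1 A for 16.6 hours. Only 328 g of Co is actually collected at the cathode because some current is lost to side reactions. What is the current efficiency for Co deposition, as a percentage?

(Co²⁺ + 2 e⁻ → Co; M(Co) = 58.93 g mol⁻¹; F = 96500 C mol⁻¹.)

Q = I·t = 30.10 × 59760 = 1799000 C; n(e⁻) = 1799000/96500 = 18.64 mol.
Theoretical n(Co) = n(e⁻)/2 = 9.320 mol, i.e. m_theo = 9.320 × 58.93 = 549.2 g.
Efficiency = m_actual / m_theo = 328 / 549.2 = 59.7 %.

59.7 %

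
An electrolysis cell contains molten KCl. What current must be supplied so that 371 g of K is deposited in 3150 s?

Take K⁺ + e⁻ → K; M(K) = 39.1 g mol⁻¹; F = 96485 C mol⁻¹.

n(K) = 371 / 39.1 = 9.488 mol.
n(e⁻) = 1 × 9.488 = 9.488 mol.
Q = n(e⁻)·F = 9.488 × 96485 = 915500 C.
I = Q/t = 915500 / 3150.0 s = 291 A.

291 A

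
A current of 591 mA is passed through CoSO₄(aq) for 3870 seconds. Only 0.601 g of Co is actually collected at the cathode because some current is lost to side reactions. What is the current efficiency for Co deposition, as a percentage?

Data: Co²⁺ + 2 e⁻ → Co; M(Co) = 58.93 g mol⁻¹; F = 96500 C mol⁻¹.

86.1 %

Q = I·t = 0.5910 × 3870.0 = 2287 C; n(e⁻) = 2287/96500 = 0.02370 mol.
Theoretical n(Co) = n(e⁻)/2 = 0.01185 mol, i.e. m_theo = 0.01185 × 58.93 = 0.6984 g.
Efficiency = m_actual / m_theo = 0.601 / 0.6984 = 86.1 %.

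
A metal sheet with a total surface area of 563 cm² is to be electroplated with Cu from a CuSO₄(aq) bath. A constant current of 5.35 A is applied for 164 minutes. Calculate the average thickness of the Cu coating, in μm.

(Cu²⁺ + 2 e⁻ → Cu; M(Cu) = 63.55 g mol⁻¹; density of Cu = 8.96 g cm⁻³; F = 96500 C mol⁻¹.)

Q = I·t = 5.350 × 9840.0 = 52640 C; n(e⁻) = 0.5455 mol.
n(Cu) = n(e⁻)/2 = 0.2728 mol, so m = 0.2728 × 63.55 = 17.33 g.
Volume = m/ρ = 17.33 / 8.96 = 1.935 cm³.
Thickness = V/A = 1.935 / 563 = 0.00344 cm = 34.4 μm.

34.4 μm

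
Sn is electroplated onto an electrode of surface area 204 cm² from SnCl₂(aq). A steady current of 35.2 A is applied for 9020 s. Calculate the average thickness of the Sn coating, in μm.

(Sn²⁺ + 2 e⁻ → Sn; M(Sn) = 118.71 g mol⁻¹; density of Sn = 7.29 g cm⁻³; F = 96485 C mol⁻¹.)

1310 μm

Q = I·t = 35.20 × 9020.0 = 317500 C; n(e⁻) = 3.291 mol.
n(Sn) = n(e⁻)/2 = 1.645 mol, so m = 1.645 × 118.71 = 195.3 g.
Volume = m/ρ = 195.3 / 7.29 = 26.79 cm³.
Thickness = V/A = 26.79 / 204 = 0.131 cm = 1310 μm.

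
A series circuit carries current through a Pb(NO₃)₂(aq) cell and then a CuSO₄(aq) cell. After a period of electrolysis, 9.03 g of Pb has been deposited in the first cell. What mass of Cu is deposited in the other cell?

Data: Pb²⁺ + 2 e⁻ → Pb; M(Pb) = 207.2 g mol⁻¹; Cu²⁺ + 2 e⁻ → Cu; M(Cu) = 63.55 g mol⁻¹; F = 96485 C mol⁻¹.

2.77 g

n(Pb) = 9.03 / 207.2 = 0.04358 mol.
Since Pb²⁺ + 2 e⁻ → Pb, n(e⁻) passed = 2 × 0.04358 = 0.08716 mol.
Cells in series carry the same charge, so the same 0.08716 mol of electrons passes through cell 2.
Cu²⁺ + 2 e⁻ → Cu, so n(Cu) = 0.08716 / 2 = 0.04358 mol.
m(Cu) = 0.04358 × 63.55 = 2.77 g.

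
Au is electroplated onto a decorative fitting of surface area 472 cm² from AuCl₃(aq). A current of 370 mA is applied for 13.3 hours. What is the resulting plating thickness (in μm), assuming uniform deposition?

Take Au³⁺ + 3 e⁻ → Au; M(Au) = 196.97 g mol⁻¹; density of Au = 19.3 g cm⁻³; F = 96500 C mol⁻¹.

13.2 μm

Q = I·t = 0.3700 × 47880 = 17720 C; n(e⁻) = 0.1836 mol.
n(Au) = n(e⁻)/3 = 0.06119 mol, so m = 0.06119 × 196.97 = 12.05 g.
Volume = m/ρ = 12.05 / 19.3 = 0.6245 cm³.
Thickness = V/A = 0.6245 / 472 = 0.00132 cm = 13.2 μm.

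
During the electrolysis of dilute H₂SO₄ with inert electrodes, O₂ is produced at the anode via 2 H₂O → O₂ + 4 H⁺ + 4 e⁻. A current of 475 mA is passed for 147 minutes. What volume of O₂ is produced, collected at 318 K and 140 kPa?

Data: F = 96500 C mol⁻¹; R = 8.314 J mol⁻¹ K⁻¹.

Q = I·t = 0.4750 A × 8820.0 s = 4190 C.
n(e⁻) = Q/F = 4190 / 96500 = 0.04341 mol.
4 electrons are transferred per O₂ molecule, so n(O₂) = 0.04341 / 4 = 0.01085 mol.
V = nRT/P = (0.01085 × 8.314 × 318) / (140 × 10³ Pa) = 2.05 × 10⁻⁴ m³ = 0.205 L.

0.205 L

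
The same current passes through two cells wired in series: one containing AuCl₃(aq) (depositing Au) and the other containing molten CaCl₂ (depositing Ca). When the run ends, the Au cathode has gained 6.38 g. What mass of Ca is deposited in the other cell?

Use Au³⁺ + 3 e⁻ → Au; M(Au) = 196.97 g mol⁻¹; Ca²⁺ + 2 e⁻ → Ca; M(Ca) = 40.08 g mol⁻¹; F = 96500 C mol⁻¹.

n(Au) = 6.38 / 196.97 = 0.03239 mol.
Since Au³⁺ + 3 e⁻ → Au, n(e⁻) passed = 3 × 0.03239 = 0.09717 mol.
Cells in series carry the same charge, so the same 0.09717 mol of electrons passes through cell 2.
Ca²⁺ + 2 e⁻ → Ca, so n(Ca) = 0.09717 / 2 = 0.04859 mol.
m(Ca) = 0.04859 × 40.08 = 1.95 g.

1.95 g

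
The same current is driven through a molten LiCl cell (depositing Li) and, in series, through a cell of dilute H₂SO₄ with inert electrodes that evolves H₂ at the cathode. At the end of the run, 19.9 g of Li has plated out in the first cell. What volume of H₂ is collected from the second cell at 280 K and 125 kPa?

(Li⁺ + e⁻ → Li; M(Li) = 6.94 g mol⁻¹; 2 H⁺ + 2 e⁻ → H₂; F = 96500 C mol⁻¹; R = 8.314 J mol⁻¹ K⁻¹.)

n(Li) = 19.9 / 6.94 = 2.867 mol, so n(e⁻) = 1 × 2.867 = 2.867 mol.
The cells are in series, so the same 2.867 mol of electrons passes through the second cell.
2 H⁺ + 2 e⁻ → H₂ — 2 mol e⁻ per mol H₂, so n(H₂) = 2.867/2 = 1.434 mol.
V = nRT/P = (1.434 × 8.314 × 280) / (125 × 10³) = 0.0267 m³ = 26.7 L.

26.7 L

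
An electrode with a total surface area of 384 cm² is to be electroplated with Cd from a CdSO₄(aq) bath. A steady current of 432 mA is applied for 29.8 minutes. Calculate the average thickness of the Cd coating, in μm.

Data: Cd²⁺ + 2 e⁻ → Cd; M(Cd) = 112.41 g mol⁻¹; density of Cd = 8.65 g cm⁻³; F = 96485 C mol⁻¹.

Q = I·t = 0.4320 × 1788.0 = 772.4 C; n(e⁻) = 0.008006 mol.
n(Cd) = n(e⁻)/2 = 0.004003 mol, so m = 0.004003 × 112.41 = 0.4500 g.
Volume = m/ρ = 0.4500 / 8.65 = 0.05202 cm³.
Thickness = V/A = 0.05202 / 384 = 1.35 × 10⁻⁴ cm = 1.35 μm.

1.35 μm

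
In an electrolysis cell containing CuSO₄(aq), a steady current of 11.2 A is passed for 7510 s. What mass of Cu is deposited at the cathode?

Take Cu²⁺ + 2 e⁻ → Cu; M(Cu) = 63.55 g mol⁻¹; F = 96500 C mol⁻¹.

27.7 g

Q = I·t = 11.20 A × 7510.0 s = 84110 C.
n(e⁻) = Q/F = 84110 / 96500 = 0.8716 mol.
Cu²⁺ + 2 e⁻ → Cu, so n(Cu) = n(e⁻)/2 = 0.4358 mol.
m = n·M = 0.4358 × 63.55 = 27.7 g.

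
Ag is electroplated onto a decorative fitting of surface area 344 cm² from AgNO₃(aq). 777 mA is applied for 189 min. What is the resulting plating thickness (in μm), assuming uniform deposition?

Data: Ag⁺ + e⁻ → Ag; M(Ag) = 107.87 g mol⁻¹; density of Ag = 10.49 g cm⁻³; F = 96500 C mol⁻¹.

27.3 μm

Q = I·t = 0.7770 × 11340 = 8811 C; n(e⁻) = 0.09131 mol.
n(Ag) = n(e⁻)/1 = 0.09131 mol, so m = 0.09131 × 107.87 = 9.849 g.
Volume = m/ρ = 9.849 / 10.49 = 0.9389 cm³.
Thickness = V/A = 0.9389 / 344 = 0.00273 cm = 27.3 μm.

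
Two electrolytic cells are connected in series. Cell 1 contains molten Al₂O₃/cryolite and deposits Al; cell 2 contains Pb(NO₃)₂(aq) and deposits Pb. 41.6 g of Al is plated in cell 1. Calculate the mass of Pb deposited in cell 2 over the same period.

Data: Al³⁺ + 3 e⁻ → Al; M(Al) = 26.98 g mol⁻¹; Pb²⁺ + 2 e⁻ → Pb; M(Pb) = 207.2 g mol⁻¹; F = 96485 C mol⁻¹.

479 g

n(Al) = 41.6 / 26.98 = 1.542 mol.
Since Al³⁺ + 3 e⁻ → Al, n(e⁻) passed = 3 × 1.542 = 4.626 mol.
Cells in series carry the same charge, so the same 4.626 mol of electrons passes through cell 2.
Pb²⁺ + 2 e⁻ → Pb, so n(Pb) = 4.626 / 2 = 2.313 mol.
m(Pb) = 2.313 × 207.2 = 479 g.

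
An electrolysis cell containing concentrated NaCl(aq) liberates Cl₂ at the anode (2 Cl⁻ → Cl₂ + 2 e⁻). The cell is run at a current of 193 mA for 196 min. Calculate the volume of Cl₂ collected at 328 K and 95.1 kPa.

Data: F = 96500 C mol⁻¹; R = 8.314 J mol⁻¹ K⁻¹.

0.337 L

Q = I·t = 0.1930 A × 11760 s = 2270 C.
n(e⁻) = Q/F = 2270 / 96500 = 0.02352 mol.
2 electrons are transferred per Cl₂ molecule, so n(Cl₂) = 0.02352 / 2 = 0.01176 mol.
V = nRT/P = (0.01176 × 8.314 × 328) / (95.1 × 10³ Pa) = 3.37 × 10⁻⁴ m³ = 0.337 L.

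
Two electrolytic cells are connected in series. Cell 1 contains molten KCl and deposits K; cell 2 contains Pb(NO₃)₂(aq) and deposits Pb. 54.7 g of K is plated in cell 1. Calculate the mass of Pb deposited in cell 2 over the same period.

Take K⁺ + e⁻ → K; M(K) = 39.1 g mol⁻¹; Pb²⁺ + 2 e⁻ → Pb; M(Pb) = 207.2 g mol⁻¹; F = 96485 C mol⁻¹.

145 g

n(K) = 54.7 / 39.1 = 1.399 mol.
Since K⁺ + e⁻ → K, n(e⁻) passed = 1 × 1.399 = 1.399 mol.
Cells in series carry the same charge, so the same 1.399 mol of electrons passes through cell 2.
Pb²⁺ + 2 e⁻ → Pb, so n(Pb) = 1.399 / 2 = 0.6995 mol.
m(Pb) = 0.6995 × 207.2 = 145 g.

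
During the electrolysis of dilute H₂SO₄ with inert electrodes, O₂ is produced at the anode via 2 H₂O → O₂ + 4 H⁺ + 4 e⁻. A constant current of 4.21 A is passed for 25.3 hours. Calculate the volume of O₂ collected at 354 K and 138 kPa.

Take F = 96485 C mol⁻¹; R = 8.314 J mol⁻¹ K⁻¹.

21.2 L

Q = I·t = 4.210 A × 91080 s = 383400 C.
n(e⁻) = Q/F = 383400 / 96485 = 3.974 mol.
4 electrons are transferred per O₂ molecule, so n(O₂) = 3.974 / 4 = 0.9935 mol.
V = nRT/P = (0.9935 × 8.314 × 354) / (138 × 10³ Pa) = 0.0212 m³ = 21.2 L.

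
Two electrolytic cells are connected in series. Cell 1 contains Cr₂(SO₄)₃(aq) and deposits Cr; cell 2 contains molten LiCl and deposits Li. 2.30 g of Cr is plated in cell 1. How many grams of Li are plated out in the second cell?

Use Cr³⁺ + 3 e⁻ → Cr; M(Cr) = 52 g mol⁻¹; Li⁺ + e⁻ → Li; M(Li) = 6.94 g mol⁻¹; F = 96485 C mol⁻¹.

n(Cr) = 2.30 / 52 = 0.04423 mol.
Since Cr³⁺ + 3 e⁻ → Cr, n(e⁻) passed = 3 × 0.04423 = 0.1327 mol.
Cells in series carry the same charge, so the same 0.1327 mol of electrons passes through cell 2.
Li⁺ + e⁻ → Li, so n(Li) = 0.1327 / 1 = 0.1327 mol.
m(Li) = 0.1327 × 6.94 = 0.921 g.

0.921 g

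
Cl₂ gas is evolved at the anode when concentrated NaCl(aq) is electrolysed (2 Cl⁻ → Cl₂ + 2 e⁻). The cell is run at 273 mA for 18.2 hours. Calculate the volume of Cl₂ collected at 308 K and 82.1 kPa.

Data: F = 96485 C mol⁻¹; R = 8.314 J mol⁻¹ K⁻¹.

Q = I·t = 0.2730 A × 65520 s = 17890 C.
n(e⁻) = Q/F = 17890 / 96485 = 0.1854 mol.
2 electrons are transferred per Cl₂ molecule, so n(Cl₂) = 0.1854 / 2 = 0.09269 mol.
V = nRT/P = (0.09269 × 8.314 × 308) / (82.1 × 10³ Pa) = 0.00289 m³ = 2.89 L.

2.89 L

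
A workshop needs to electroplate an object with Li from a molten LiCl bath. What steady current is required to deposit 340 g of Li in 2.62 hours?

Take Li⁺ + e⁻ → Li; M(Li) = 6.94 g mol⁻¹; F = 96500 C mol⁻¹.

501 A

n(Li) = 340 / 6.94 = 48.99 mol.
n(e⁻) = 1 × 48.99 = 48.99 mol.
Q = n(e⁻)·F = 48.99 × 96500 = 4728000 C.
I = Q/t = 4728000 / 9432.0 s = 501 A.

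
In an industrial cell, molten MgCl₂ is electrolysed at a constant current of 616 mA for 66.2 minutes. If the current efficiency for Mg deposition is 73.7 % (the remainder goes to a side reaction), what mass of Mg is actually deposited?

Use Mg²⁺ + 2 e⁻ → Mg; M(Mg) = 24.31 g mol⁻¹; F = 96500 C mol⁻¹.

0.227 g

Q = I·t = 0.6160 × 3972.0 = 2447 C.
n(e⁻) = 2447/96500 = 0.02535 mol; theoretically n(Mg) = 0.02535/2 = 0.01268 mol, m_theo = 0.3082 g.
At 73.7 % efficiency, m_actual = 0.737 × 0.3082 = 0.227 g.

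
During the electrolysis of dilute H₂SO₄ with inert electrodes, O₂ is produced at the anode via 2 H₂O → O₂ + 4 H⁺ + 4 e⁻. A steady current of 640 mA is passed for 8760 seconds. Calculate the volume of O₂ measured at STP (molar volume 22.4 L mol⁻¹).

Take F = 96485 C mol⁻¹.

Q = I·t = 0.6400 A × 8760.0 s = 5606 C.
n(e⁻) = Q/F = 5606 / 96485 = 0.05811 mol.
4 electrons are transferred per O₂ molecule, so n(O₂) = 0.05811 / 4 = 0.01453 mol.
V = n × V_m = 0.01453 × 22.4 = 0.325 L.

0.325 L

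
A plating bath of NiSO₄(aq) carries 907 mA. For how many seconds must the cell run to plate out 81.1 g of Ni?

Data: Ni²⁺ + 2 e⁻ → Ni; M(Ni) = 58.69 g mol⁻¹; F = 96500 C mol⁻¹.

n(Ni) = m/M = 81.1 / 58.69 = 1.382 mol.
Each Ni atom requires 2 electrons, so n(e⁻) = 2 × 1.382 = 2.764 mol.
Q = n(e⁻)·F = 2.764 × 96500 = 266700 C.
t = Q/I = 266700 / 0.9070 A = 294000 s.

2.94 × 10⁵ s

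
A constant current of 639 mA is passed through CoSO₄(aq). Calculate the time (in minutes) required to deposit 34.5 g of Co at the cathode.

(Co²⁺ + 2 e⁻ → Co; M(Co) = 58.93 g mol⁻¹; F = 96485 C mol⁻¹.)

2950 min

n(Co) = m/M = 34.5 / 58.93 = 0.5854 mol.
Each Co atom requires 2 electrons, so n(e⁻) = 2 × 0.5854 = 1.171 mol.
Q = n(e⁻)·F = 1.171 × 96485 = 113000 C.
t = Q/I = 113000 / 0.6390 A = 176800 s = 2950 min.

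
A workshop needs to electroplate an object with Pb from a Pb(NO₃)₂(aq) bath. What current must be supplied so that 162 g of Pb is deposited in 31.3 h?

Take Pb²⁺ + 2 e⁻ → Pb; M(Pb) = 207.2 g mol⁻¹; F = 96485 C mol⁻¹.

1.34 A

n(Pb) = 162 / 207.2 = 0.7819 mol.
n(e⁻) = 2 × 0.7819 = 1.564 mol.
Q = n(e⁻)·F = 1.564 × 96485 = 150900 C.
I = Q/t = 150900 / 112680 s = 1.34 A.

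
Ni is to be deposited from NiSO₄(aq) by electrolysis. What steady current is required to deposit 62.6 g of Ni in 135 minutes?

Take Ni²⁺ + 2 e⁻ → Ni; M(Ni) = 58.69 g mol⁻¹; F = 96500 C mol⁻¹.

n(Ni) = 62.6 / 58.69 = 1.067 mol.
n(e⁻) = 2 × 1.067 = 2.133 mol.
Q = n(e⁻)·F = 2.133 × 96500 = 205900 C.
I = Q/t = 205900 / 8100.0 s = 25.4 A.

25.4 A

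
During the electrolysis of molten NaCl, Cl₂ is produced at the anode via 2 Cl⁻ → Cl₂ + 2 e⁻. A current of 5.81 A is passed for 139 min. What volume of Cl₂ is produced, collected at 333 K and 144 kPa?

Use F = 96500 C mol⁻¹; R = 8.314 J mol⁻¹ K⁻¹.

4.83 L

Q = I·t = 5.810 A × 8340.0 s = 48460 C.
n(e⁻) = Q/F = 48460 / 96500 = 0.5021 mol.
2 electrons are transferred per Cl₂ molecule, so n(Cl₂) = 0.5021 / 2 = 0.2511 mol.
V = nRT/P = (0.2511 × 8.314 × 333) / (144 × 10³ Pa) = 0.00483 m³ = 4.83 L.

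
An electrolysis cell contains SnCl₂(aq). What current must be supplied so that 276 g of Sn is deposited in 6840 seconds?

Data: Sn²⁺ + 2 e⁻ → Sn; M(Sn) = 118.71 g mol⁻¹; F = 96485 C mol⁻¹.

65.6 A

n(Sn) = 276 / 118.71 = 2.325 mol.
n(e⁻) = 2 × 2.325 = 4.650 mol.
Q = n(e⁻)·F = 4.650 × 96485 = 448700 C.
I = Q/t = 448700 / 6840.0 s = 65.6 A.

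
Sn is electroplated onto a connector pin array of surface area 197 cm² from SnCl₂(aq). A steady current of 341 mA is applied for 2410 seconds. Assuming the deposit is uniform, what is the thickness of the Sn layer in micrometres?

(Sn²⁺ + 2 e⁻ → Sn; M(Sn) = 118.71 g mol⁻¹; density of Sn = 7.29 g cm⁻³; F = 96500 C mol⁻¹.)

3.52 μm

Q = I·t = 0.3410 × 2410.0 = 821.8 C; n(e⁻) = 0.008516 mol.
n(Sn) = n(e⁻)/2 = 0.004258 mol, so m = 0.004258 × 118.71 = 0.5055 g.
Volume = m/ρ = 0.5055 / 7.29 = 0.06934 cm³.
Thickness = V/A = 0.06934 / 197 = 3.52 × 10⁻⁴ cm = 3.52 μm.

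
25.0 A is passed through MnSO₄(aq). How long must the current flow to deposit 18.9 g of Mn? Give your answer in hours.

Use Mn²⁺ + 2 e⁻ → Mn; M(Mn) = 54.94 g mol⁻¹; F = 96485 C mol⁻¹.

n(Mn) = m/M = 18.9 / 54.94 = 0.3440 mol.
Each Mn atom requires 2 electrons, so n(e⁻) = 2 × 0.3440 = 0.6880 mol.
Q = n(e⁻)·F = 0.6880 × 96485 = 66380 C.
t = Q/I = 66380 / 25.00 A = 2655 s = 0.738 h.

0.738 h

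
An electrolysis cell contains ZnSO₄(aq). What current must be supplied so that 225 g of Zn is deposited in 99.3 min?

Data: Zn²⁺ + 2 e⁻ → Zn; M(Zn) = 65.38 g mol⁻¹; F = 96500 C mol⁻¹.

n(Zn) = 225 / 65.38 = 3.441 mol.
n(e⁻) = 2 × 3.441 = 6.883 mol.
Q = n(e⁻)·F = 6.883 × 96500 = 664200 C.
I = Q/t = 664200 / 5958.0 s = 111 A.

111 A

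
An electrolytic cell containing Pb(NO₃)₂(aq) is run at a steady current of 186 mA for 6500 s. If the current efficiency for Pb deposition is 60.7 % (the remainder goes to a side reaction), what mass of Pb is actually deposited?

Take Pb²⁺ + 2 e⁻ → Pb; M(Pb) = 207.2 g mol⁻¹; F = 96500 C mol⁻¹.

Q = I·t = 0.1860 × 6500.0 = 1209 C.
n(e⁻) = 1209/96500 = 0.01253 mol; theoretically n(Pb) = 0.01253/2 = 0.006264 mol, m_theo = 1.298 g.
At 60.7 % efficiency, m_actual = 0.607 × 1.298 = 0.788 g.

0.788 g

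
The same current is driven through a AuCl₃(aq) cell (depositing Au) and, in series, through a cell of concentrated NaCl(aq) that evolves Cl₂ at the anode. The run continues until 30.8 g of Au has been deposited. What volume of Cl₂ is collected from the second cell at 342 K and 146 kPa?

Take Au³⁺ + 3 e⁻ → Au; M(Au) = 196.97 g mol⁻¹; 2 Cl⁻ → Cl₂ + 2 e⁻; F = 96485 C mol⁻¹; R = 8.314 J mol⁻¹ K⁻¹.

4.57 L

n(Au) = 30.8 / 196.97 = 0.1564 mol, so n(e⁻) = 3 × 0.1564 = 0.4691 mol.
The cells are in series, so the same 0.4691 mol of electrons passes through the second cell.
2 Cl⁻ → Cl₂ + 2 e⁻ — 2 mol e⁻ per mol Cl₂, so n(Cl₂) = 0.4691/2 = 0.2346 mol.
V = nRT/P = (0.2346 × 8.314 × 342) / (146 × 10³) = 0.00457 m³ = 4.57 L.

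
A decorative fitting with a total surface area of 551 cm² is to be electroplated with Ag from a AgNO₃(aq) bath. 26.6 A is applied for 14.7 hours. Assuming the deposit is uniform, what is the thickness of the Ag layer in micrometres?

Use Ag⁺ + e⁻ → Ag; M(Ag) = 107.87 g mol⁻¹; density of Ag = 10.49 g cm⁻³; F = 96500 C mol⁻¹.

Q = I·t = 26.60 × 52920 = 1408000 C; n(e⁻) = 14.59 mol.
n(Ag) = n(e⁻)/1 = 14.59 mol, so m = 14.59 × 107.87 = 1574 g.
Volume = m/ρ = 1574 / 10.49 = 150.0 cm³.
Thickness = V/A = 150.0 / 551 = 0.272 cm = 2720 μm.

2720 μm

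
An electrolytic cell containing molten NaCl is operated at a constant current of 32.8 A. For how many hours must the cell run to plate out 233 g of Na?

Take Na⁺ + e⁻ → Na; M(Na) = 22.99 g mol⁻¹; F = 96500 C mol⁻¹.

n(Na) = m/M = 233 / 22.99 = 10.13 mol.
Each Na atom requires 1 electron, so n(e⁻) = 1 × 10.13 = 10.13 mol.
Q = n(e⁻)·F = 10.13 × 96500 = 978000 C.
t = Q/I = 978000 / 32.80 A = 29820 s = 8.28 h.

8.28 h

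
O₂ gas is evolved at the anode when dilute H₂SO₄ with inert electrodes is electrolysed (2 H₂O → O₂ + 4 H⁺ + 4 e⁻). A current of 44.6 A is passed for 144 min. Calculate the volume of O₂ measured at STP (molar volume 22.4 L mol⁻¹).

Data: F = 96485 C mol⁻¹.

22.4 L

Q = I·t = 44.60 A × 8640.0 s = 385300 C.
n(e⁻) = Q/F = 385300 / 96485 = 3.994 mol.
4 electrons are transferred per O₂ molecule, so n(O₂) = 3.994 / 4 = 0.9985 mol.
V = n × V_m = 0.9985 × 22.4 = 22.4 L.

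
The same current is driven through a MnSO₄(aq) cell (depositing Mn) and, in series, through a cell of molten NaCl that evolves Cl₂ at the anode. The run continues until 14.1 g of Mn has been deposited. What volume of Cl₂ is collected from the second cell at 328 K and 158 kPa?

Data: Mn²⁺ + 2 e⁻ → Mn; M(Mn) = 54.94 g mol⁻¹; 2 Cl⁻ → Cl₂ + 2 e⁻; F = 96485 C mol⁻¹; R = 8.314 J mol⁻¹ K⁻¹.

4.43 L

n(Mn) = 14.1 / 54.94 = 0.2566 mol, so n(e⁻) = 2 × 0.2566 = 0.5133 mol.
The cells are in series, so the same 0.5133 mol of electrons passes through the second cell.
2 Cl⁻ → Cl₂ + 2 e⁻ — 2 mol e⁻ per mol Cl₂, so n(Cl₂) = 0.5133/2 = 0.2566 mol.
V = nRT/P = (0.2566 × 8.314 × 328) / (158 × 10³) = 0.00443 m³ = 4.43 L.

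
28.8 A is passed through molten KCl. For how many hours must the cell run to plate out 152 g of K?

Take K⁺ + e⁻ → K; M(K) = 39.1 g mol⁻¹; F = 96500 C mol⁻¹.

n(K) = m/M = 152 / 39.1 = 3.887 mol.
Each K atom requires 1 electron, so n(e⁻) = 1 × 3.887 = 3.887 mol.
Q = n(e⁻)·F = 3.887 × 96500 = 375100 C.
t = Q/I = 375100 / 28.80 A = 13030 s = 3.62 h.

3.62 h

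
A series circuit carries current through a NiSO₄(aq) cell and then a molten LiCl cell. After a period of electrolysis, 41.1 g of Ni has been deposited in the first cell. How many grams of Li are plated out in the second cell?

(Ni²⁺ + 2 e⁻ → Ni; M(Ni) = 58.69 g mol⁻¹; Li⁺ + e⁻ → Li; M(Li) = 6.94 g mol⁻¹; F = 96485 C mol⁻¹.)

n(Ni) = 41.1 / 58.69 = 0.7003 mol.
Since Ni²⁺ + 2 e⁻ → Ni, n(e⁻) passed = 2 × 0.7003 = 1.401 mol.
Cells in series carry the same charge, so the same 1.401 mol of electrons passes through cell 2.
Li⁺ + e⁻ → Li, so n(Li) = 1.401 / 1 = 1.401 mol.
m(Li) = 1.401 × 6.94 = 9.72 g.

9.72 g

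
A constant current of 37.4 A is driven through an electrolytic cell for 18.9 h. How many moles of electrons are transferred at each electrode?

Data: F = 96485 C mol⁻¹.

Q = I·t = 37.40 A × 68040 s = 2545000 C.
n(e⁻) = Q/F = 2545000 / 96485 = 26.4 mol.

26.4 mol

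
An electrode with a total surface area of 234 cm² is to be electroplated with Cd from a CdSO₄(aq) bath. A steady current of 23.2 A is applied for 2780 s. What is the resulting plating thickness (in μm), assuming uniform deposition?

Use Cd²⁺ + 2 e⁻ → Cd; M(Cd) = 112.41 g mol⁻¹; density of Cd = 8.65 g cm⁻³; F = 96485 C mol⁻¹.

186 μm

Q = I·t = 23.20 × 2780.0 = 64500 C; n(e⁻) = 0.6685 mol.
n(Cd) = n(e⁻)/2 = 0.3342 mol, so m = 0.3342 × 112.41 = 37.57 g.
Volume = m/ρ = 37.57 / 8.65 = 4.343 cm³.
Thickness = V/A = 4.343 / 234 = 0.0186 cm = 186 μm.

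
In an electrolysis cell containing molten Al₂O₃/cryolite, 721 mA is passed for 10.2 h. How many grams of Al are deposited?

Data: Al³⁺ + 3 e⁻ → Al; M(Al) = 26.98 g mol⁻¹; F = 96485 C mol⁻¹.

2.47 g

Q = I·t = 0.7210 A × 36720 s = 26480 C.
n(e⁻) = Q/F = 26480 / 96485 = 0.2744 mol.
Al³⁺ + 3 e⁻ → Al, so n(Al) = n(e⁻)/3 = 0.09147 mol.
m = n·M = 0.09147 × 26.98 = 2.47 g.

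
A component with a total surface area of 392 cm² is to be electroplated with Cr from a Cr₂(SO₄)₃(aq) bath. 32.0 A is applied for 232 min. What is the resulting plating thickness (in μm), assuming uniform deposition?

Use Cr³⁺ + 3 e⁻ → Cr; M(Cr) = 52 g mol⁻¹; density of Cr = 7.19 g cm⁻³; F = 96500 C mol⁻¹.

284 μm

Q = I·t = 32.00 × 13920 = 445400 C; n(e⁻) = 4.616 mol.
n(Cr) = n(e⁻)/3 = 1.539 mol, so m = 1.539 × 52 = 80.01 g.
Volume = m/ρ = 80.01 / 7.19 = 11.13 cm³.
Thickness = V/A = 11.13 / 392 = 0.0284 cm = 284 μm.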